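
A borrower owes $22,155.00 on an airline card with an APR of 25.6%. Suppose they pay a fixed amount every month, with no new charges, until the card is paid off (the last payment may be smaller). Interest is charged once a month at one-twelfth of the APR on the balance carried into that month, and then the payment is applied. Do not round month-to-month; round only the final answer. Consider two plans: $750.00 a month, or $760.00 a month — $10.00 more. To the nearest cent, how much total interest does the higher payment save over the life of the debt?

$327.42

Monthly rate r = 25.6%/12 = 2.13333% = 0.0213333.
At $750.00/mo: n = ⌈−ln(1 − rB₀/P)/ln(1+r)⌉ = 48 payments (last $94.51); total interest = total paid − $22,155.00 = $13,189.51.
At $760.00/mo: 47 payments (last $57.09); total interest $12,862.09.
Interest saved = $13,189.51 − $12,862.09 = $327.42.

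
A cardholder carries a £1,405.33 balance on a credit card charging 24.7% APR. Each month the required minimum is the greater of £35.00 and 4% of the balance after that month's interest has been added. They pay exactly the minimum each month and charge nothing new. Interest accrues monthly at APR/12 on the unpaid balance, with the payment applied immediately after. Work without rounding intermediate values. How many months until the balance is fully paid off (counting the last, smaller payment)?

Monthly rate r = 24.7%/12 = 2.05833% = 0.0205833.
While 4% of the post-interest balance exceeds £35.00, each month B ← (B·(1+r))·(1 − 0.04), i.e. B shrinks by the factor (1+r)·0.96 = 0.97976.
This holds for months 1–25. Entering month 26 the balance is £842.89; 4% of the post-interest balance is now below £35.00, so the flat £35.00 minimum applies from here.
From month 26 a fixed £35.00 at rate r clears £842.89 in 34 more payments. Total: 25 + 34 = 59 months.

59 months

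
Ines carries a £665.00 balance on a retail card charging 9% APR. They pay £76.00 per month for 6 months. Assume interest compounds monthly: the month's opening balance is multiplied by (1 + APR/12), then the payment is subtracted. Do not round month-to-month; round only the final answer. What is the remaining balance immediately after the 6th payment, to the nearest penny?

£230.86

Monthly rate r = 9%/12 = 0.75% = 0.0075.
Each month: B ← B·(1+r) − £76.00.
Month 1: interest £4.99; balance after payment £593.99.
Month 2: interest £4.45; balance after payment £522.44.
Month 3: interest £3.92; balance after payment £450.36.
Month 4: interest £3.38; balance after payment £377.74.
Month 5: interest £2.83; balance after payment £304.57.
Month 6: interest £2.28; balance after payment £230.86.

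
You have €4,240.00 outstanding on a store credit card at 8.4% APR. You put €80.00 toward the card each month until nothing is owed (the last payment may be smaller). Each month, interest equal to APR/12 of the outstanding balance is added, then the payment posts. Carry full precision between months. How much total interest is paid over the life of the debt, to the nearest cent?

Monthly rate r = 8.4%/12 = 0.7% = 0.007.
Payoff takes n = ⌈−ln(1 − rB₀/P)/ln(1+r)⌉ = ⌈66.464⌉ = 67 payments; the last is €37.15.
Total paid = 66·€80.00 + €37.15 = €5,317.15.
Total interest = total paid − principal = €5,317.15 − €4,240.00 = €1,077.15.

€1,077.15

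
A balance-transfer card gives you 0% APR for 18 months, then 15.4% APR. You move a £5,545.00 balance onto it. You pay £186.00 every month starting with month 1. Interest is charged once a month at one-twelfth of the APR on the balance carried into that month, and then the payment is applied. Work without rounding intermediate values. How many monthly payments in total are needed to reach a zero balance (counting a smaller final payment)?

31 payments

Promo months 1–18 at r₀ = 0%/12 = 0; months 19+ at r₁ = 15.4%/12 = 0.0128333.
After month 18 (no interest yet): B = £5,545.00 − 18·£186.00 = £2,197.00.
Then at r₁ with £186.00/mo: n₂ = −ln(1 − r₁·B/P)/ln(1+r₁) ≈ 12.89 → 13 more payments.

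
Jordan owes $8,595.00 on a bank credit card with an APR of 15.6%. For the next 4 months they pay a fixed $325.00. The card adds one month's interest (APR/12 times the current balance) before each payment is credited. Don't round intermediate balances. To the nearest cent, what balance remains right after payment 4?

$7,725.16

Monthly rate r = 15.6%/12 = 1.3% = 0.013.
Each month: B ← B·(1+r) − $325.00.
Month 1: interest $111.73; balance after payment $8,381.74.
Month 2: interest $108.96; balance after payment $8,165.70.
Month 3: interest $106.15; balance after payment $7,946.85.
Month 4: interest $103.31; balance after payment $7,725.16.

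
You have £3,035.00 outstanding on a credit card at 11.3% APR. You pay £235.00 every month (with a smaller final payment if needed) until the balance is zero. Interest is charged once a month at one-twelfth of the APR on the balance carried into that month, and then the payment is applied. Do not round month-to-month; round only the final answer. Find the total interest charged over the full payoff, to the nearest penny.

£216.39

Monthly rate r = 11.3%/12 = 0.941667% = 0.00941667.
Payoff takes n = ⌈−ln(1 − rB₀/P)/ln(1+r)⌉ = ⌈13.835⌉ = 14 payments; the last is £196.39.
Total paid = 13·£235.00 + £196.39 = £3,251.39.
Total interest = total paid − principal = £3,251.39 − £3,035.00 = £216.39.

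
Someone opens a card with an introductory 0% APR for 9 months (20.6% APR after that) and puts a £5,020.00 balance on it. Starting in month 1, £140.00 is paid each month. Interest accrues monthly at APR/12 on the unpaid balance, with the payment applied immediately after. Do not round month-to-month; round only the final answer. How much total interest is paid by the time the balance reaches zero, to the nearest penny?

Promo months 1–9 at r₀ = 0%/12 = 0; months 10+ at r₁ = 20.6%/12 = 0.0171667.
After month 9 (no interest yet): B = £5,020.00 − 9·£140.00 = £3,760.00.
Then at r₁ with £140.00/mo: n₂ = −ln(1 − r₁·B/P)/ln(1+r₁) ≈ 36.32 → 37 more payments.
Total paid = 45·£140.00 + £44.45 = £6,344.45; interest = £6,344.45 − £5,020.00 = £1,324.45.

£1,324.45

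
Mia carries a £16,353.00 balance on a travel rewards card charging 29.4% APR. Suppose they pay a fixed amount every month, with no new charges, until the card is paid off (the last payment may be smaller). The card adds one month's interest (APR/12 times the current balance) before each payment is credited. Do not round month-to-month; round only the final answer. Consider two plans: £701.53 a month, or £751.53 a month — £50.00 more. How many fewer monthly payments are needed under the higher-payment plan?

Monthly rate r = 29.4%/12 = 2.45% = 0.0245.
At £701.53/mo: n = ⌈−ln(1 − rB₀/P)/ln(1+r)⌉ = 35 payments (last £683.86); total interest = total paid − £16,353.00 = £8,182.88.
At £751.53/mo: 32 payments (last £353.65); total interest £7,298.08.
Payments saved = 35 − 32 = 3.

3 fewer payments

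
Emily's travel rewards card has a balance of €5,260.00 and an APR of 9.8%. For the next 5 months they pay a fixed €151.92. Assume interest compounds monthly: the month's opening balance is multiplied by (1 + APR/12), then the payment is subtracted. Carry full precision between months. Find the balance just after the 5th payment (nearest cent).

€4,706.21

Monthly rate r = 9.8%/12 = 0.816667% = 0.00816667.
Each month: B ← B·(1+r) − €151.92.
Month 1: interest €42.96; balance after payment €5,151.04.
Month 2: interest €42.07; balance after payment €5,041.18.
Month 3: interest €41.17; balance after payment €4,930.43.
Month 4: interest €40.27; balance after payment €4,818.78.
Month 5: interest €39.35; balance after payment €4,706.21.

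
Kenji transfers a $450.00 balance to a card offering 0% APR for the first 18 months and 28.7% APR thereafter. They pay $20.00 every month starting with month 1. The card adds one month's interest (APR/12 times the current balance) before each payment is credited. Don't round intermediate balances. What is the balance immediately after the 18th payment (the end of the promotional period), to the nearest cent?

Promo months 1–18 at r₀ = 0%/12 = 0; months 19+ at r₁ = 28.7%/12 = 0.0239167.
After month 18 (no interest yet): B = $450.00 − 18·$20.00 = $90.00.

$90.00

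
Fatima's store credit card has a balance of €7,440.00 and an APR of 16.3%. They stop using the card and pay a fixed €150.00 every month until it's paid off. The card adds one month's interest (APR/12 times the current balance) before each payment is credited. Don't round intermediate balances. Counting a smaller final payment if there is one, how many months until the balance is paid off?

Monthly rate r = 16.3%/12 = 1.35833% = 0.0135833.
Recurrence: B ← B·(1+r) − €150.00.
Month 1: interest €101.06; balance after payment €7,391.06.
Month 2: interest €100.40; balance after payment €7,341.46.
Closed form: n = −ln(1 − rB₀/P)/ln(1+r) = −ln(0.32627)/ln(1.01358) ≈ 83.016, so the balance reaches zero during payment 84.

84 payments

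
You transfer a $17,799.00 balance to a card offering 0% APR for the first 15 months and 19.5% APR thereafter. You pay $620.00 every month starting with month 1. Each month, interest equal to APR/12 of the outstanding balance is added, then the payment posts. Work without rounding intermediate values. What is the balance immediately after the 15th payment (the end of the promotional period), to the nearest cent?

$8,499.00

Promo months 1–15 at r₀ = 0%/12 = 0; months 16+ at r₁ = 19.5%/12 = 0.01625.
After month 15 (no interest yet): B = $17,799.00 − 15·$620.00 = $8,499.00.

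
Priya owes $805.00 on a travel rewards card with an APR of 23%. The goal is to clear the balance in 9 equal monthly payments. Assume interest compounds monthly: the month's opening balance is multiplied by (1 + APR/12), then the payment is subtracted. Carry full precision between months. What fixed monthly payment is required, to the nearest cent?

$98.23

Monthly rate r = 23%/12 = 1.91667% = 0.0191667.
Level-payment amortization: P = B₀·r / (1 − (1+r)^(−n)) = 805.00·0.0191667 / (1 − 1.01917^(−9)).
Denominator 1 − (1+r)^(−9) = 0.157066913.
P = 15.4292 / 0.157066913 ≈ 98.23.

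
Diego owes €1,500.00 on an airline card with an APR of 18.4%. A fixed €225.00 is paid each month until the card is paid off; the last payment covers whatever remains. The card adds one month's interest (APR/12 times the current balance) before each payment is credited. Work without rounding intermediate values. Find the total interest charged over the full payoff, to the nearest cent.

Monthly rate r = 18.4%/12 = 1.53333% = 0.0153333.
Payoff takes n = ⌈−ln(1 − rB₀/P)/ln(1+r)⌉ = ⌈7.086⌉ = 8 payments; the last is €19.56.
Total paid = 7·€225.00 + €19.56 = €1,594.56.
Total interest = total paid − principal = €1,594.56 − €1,500.00 = €94.56.

€94.56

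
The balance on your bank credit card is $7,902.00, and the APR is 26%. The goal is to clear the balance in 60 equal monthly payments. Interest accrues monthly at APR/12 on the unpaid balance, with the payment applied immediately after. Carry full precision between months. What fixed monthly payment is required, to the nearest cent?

$236.59

Monthly rate r = 26%/12 = 2.16667% = 0.0216667.
Level-payment amortization: P = B₀·r / (1 − (1+r)^(−n)) = 7902.00·0.0216667 / (1 − 1.02167^(−60)).
Denominator 1 − (1+r)^(−60) = 0.723658219.
P = 171.21 / 0.723658219 ≈ 236.59.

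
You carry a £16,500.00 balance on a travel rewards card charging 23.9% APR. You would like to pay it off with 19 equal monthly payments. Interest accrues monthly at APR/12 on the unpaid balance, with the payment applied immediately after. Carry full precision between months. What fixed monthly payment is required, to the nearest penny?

Monthly rate r = 23.9%/12 = 1.99167% = 0.0199167.
Level-payment amortization: P = B₀·r / (1 − (1+r)^(−n)) = 16500.00·0.0199167 / (1 − 1.01992^(−19)).
Denominator 1 − (1+r)^(−19) = 0.312502831.
P = 328.625 / 0.312502831 ≈ 1051.59.

£1,051.59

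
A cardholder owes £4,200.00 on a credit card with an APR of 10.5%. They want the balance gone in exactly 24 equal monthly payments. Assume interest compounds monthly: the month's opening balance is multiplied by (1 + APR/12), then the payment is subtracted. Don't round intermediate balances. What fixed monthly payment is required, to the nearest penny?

£194.78

Monthly rate r = 10.5%/12 = 0.875% = 0.00875.
Level-payment amortization: P = B₀·r / (1 − (1+r)^(−n)) = 4200.00·0.00875 / (1 − 1.00875^(−24)).
Denominator 1 − (1+r)^(−24) = 0.188675007.
P = 36.75 / 0.188675007 ≈ 194.78.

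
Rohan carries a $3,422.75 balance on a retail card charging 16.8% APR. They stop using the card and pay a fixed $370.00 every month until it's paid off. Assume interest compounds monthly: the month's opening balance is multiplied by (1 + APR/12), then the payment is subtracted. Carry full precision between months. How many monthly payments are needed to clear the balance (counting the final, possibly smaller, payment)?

Monthly rate r = 16.8%/12 = 1.4% = 0.014.
Recurrence: B ← B·(1+r) − $370.00.
Month 1: interest $47.92; balance after payment $3,100.67.
Month 2: interest $43.41; balance after payment $2,774.08.
Closed form: n = −ln(1 − rB₀/P)/ln(1+r) = −ln(0.87049)/ln(1.014) ≈ 9.976, so the balance reaches zero during payment 10.

10 months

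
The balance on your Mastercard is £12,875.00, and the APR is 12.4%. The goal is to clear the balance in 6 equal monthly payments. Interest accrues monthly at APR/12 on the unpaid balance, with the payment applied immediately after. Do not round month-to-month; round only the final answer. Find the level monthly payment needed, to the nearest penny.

Monthly rate r = 12.4%/12 = 1.03333% = 0.0103333.
Level-payment amortization: P = B₀·r / (1 − (1+r)^(−n)) = 12875.00·0.0103333 / (1 − 1.01033^(−6)).
Denominator 1 − (1+r)^(−6) = 0.059818048.
P = 133.042 / 0.059818048 ≈ 2224.11.

£2,224.11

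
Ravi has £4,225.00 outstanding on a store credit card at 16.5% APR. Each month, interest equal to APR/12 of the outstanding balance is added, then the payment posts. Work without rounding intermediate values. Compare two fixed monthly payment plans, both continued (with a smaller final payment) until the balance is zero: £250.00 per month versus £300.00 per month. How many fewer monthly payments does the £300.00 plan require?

Monthly rate r = 16.5%/12 = 1.375% = 0.01375.
At £250.00/mo: n = ⌈−ln(1 − rB₀/P)/ln(1+r)⌉ = 20 payments (last £91.63); total interest = total paid − £4,225.00 = £616.63.
At £300.00/mo: 16 payments (last £228.56); total interest £503.56.
Payments saved = 20 − 16 = 4.

4 fewer payments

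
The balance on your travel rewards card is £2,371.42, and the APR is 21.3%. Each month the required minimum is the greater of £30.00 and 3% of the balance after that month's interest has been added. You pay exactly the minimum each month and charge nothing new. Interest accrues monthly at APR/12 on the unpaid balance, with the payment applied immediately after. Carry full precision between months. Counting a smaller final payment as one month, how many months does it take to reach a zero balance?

118 months

Monthly rate r = 21.3%/12 = 1.775% = 0.01775.
While 3% of the post-interest balance exceeds £30.00, each month B ← (B·(1+r))·(1 − 0.03), i.e. B shrinks by the factor (1+r)·0.97 = 0.98722.
This holds for months 1–69. Entering month 70 the balance is £976.10; 3% of the post-interest balance is now below £30.00, so the flat £30.00 minimum applies from here.
From month 70 a fixed £30.00 at rate r clears £976.10 in 49 more payments. Total: 69 + 49 = 118 months.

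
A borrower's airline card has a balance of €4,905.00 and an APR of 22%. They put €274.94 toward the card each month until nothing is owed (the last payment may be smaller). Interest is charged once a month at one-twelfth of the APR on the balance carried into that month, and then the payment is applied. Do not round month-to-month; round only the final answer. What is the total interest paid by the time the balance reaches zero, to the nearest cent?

Monthly rate r = 22%/12 = 1.83333% = 0.0183333.
Payoff takes n = ⌈−ln(1 − rB₀/P)/ln(1+r)⌉ = ⌈21.804⌉ = 22 payments; the last is €221.39.
Total paid = 21·€274.94 + €221.39 = €5,995.13.
Total interest = total paid − principal = €5,995.13 − €4,905.00 = €1,090.13.

€1,090.13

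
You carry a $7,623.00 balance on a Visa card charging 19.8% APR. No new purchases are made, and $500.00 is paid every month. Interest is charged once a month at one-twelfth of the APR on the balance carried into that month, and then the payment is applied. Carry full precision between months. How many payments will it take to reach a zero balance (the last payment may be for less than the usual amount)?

18 months

Monthly rate r = 19.8%/12 = 1.65% = 0.0165.
Recurrence: B ← B·(1+r) − $500.00.
Month 1: interest $125.78; balance after payment $7,248.78.
Month 2: interest $119.60; balance after payment $6,868.38.
Closed form: n = −ln(1 − rB₀/P)/ln(1+r) = −ln(0.74844)/ln(1.0165) ≈ 17.706, so the balance reaches zero during payment 18.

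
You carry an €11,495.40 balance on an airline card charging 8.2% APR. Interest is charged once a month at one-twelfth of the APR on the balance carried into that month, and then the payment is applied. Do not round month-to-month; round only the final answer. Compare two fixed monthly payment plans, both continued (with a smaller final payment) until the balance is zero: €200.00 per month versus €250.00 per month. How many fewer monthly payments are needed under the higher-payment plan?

Monthly rate r = 8.2%/12 = 0.683333% = 0.00683333.
At €200.00/mo: n = ⌈−ln(1 − rB₀/P)/ln(1+r)⌉ = 74 payments (last €49.87); total interest = total paid − €11,495.40 = €3,154.47.
At €250.00/mo: 56 payments (last €96.58); total interest €2,351.18.
Payments saved = 74 − 56 = 18.

18 fewer payments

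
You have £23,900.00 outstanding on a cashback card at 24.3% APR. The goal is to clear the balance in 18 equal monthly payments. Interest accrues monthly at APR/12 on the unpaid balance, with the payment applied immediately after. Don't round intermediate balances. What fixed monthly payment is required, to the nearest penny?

Monthly rate r = 24.3%/12 = 2.025% = 0.02025.
Level-payment amortization: P = B₀·r / (1 − (1+r)^(−n)) = 23900.00·0.02025 / (1 − 1.02025^(−18)).
Denominator 1 − (1+r)^(−18) = 0.302922383.
P = 483.975 / 0.302922383 ≈ 1597.69.

£1,597.69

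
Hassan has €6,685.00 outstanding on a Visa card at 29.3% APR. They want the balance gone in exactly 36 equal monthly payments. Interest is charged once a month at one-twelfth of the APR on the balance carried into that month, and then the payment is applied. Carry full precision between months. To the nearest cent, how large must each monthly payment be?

€281.23

Monthly rate r = 29.3%/12 = 2.44167% = 0.0244167.
Level-payment amortization: P = B₀·r / (1 − (1+r)^(−n)) = 6685.00·0.0244167 / (1 − 1.02442^(−36)).
Denominator 1 − (1+r)^(−36) = 0.580394551.
P = 163.225 / 0.580394551 ≈ 281.23.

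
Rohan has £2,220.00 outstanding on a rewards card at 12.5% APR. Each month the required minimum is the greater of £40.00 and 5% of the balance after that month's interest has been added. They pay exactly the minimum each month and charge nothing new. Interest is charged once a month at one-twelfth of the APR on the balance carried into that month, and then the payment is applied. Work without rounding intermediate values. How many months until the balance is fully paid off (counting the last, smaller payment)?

48 months

Monthly rate r = 12.5%/12 = 1.04167% = 0.0104167.
While 5% of the post-interest balance exceeds £40.00, each month B ← (B·(1+r))·(1 − 0.05), i.e. B shrinks by the factor (1+r)·0.95 = 0.9599.
This holds for months 1–26. Entering month 27 the balance is £765.91; 5% of the post-interest balance is now below £40.00, so the flat £40.00 minimum applies from here.
From month 27 a fixed £40.00 at rate r clears £765.91 in 22 more payments. Total: 26 + 22 = 48 months.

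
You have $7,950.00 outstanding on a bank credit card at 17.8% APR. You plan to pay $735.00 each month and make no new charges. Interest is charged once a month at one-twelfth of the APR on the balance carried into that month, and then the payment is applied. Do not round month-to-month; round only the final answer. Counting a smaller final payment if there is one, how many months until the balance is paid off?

12 months

Monthly rate r = 17.8%/12 = 1.48333% = 0.0148333.
Recurrence: B ← B·(1+r) − $735.00.
Month 1: interest $117.92; balance after payment $7,332.93.
Month 2: interest $108.77; balance after payment $6,706.70.
Closed form: n = −ln(1 − rB₀/P)/ln(1+r) = −ln(0.83956)/ln(1.01483) ≈ 11.877, so the balance reaches zero during payment 12.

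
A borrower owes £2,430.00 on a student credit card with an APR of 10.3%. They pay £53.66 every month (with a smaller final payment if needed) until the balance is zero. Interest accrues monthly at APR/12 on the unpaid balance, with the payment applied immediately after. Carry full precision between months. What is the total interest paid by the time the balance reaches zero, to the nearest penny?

£660.07

Monthly rate r = 10.3%/12 = 0.858333% = 0.00858333.
Payoff takes n = ⌈−ln(1 − rB₀/P)/ln(1+r)⌉ = ⌈57.585⌉ = 58 payments; the last is £31.45.
Total paid = 57·£53.66 + £31.45 = £3,090.07.
Total interest = total paid − principal = £3,090.07 − £2,430.00 = £660.07.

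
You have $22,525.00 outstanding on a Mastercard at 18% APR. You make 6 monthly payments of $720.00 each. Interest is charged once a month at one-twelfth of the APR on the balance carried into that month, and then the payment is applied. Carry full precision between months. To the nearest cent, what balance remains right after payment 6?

Monthly rate r = 18%/12 = 1.5% = 0.015.
Each month: B ← B·(1+r) − $720.00.
Month 1: interest $337.88; balance after payment $22,142.88.
Month 2: interest $332.14; balance after payment $21,755.02.
Month 3: interest $326.33; balance after payment $21,361.34.
Month 4: interest $320.42; balance after payment $20,961.76.
Month 5: interest $314.43; balance after payment $20,556.19.
Month 6: interest $308.34; balance after payment $20,144.53.

$20,144.53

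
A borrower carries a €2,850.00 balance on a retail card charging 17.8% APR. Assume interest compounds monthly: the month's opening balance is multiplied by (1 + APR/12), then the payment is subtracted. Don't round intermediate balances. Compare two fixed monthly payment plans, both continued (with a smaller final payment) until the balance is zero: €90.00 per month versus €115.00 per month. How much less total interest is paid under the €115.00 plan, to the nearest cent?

Monthly rate r = 17.8%/12 = 1.48333% = 0.0148333.
At €90.00/mo: n = ⌈−ln(1 − rB₀/P)/ln(1+r)⌉ = 44 payments (last €7.42); total interest = total paid − €2,850.00 = €1,027.42.
At €115.00/mo: 32 payments (last €14.08); total interest €729.08.
Interest saved = €1,027.42 − €729.08 = €298.34.

€298.34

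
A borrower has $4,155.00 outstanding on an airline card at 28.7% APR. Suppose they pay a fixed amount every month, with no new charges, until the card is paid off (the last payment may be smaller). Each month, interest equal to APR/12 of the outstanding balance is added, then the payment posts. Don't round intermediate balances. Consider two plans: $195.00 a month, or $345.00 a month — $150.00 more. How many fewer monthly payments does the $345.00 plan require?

Monthly rate r = 28.7%/12 = 2.39167% = 0.0239167.
At $195.00/mo: n = ⌈−ln(1 − rB₀/P)/ln(1+r)⌉ = 31 payments (last $29.15); total interest = total paid − $4,155.00 = $1,724.15.
At $345.00/mo: 15 payments (last $130.01); total interest $805.01.
Payments saved = 31 − 15 = 16.

16 fewer payments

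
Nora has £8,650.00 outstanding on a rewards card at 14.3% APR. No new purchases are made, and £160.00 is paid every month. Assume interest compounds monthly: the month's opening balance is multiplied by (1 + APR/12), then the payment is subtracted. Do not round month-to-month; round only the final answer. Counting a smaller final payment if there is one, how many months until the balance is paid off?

88 months

Monthly rate r = 14.3%/12 = 1.19167% = 0.0119167.
Recurrence: B ← B·(1+r) − £160.00.
Month 1: interest £103.08; balance after payment £8,593.08.
Month 2: interest £102.40; balance after payment £8,535.48.
Closed form: n = −ln(1 − rB₀/P)/ln(1+r) = −ln(0.35576)/ln(1.01192) ≈ 87.244, so the balance reaches zero during payment 88.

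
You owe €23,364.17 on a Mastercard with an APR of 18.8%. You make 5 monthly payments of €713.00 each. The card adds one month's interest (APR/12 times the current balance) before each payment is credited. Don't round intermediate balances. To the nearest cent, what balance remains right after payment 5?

Monthly rate r = 18.8%/12 = 1.56667% = 0.0156667.
Each month: B ← B·(1+r) − €713.00.
Month 1: interest €366.04; balance after payment €23,017.21.
Month 2: interest €360.60; balance after payment €22,664.81.
Month 3: interest €355.08; balance after payment €22,306.89.
Month 4: interest €349.47; balance after payment €21,943.37.
Month 5: interest €343.78; balance after payment €21,574.15.

€21,574.15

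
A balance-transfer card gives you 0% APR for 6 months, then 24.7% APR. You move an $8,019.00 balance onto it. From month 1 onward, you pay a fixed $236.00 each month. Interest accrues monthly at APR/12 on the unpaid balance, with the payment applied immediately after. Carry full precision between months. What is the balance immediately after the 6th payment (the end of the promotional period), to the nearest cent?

Promo months 1–6 at r₀ = 0%/12 = 0; months 7+ at r₁ = 24.7%/12 = 0.0205833.
After month 6 (no interest yet): B = $8,019.00 − 6·$236.00 = $6,603.00.

$6,603.00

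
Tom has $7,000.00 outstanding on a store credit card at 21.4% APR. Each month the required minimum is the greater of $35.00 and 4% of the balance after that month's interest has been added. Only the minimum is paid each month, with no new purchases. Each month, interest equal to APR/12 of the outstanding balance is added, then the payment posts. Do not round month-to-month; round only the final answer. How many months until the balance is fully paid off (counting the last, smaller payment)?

Monthly rate r = 21.4%/12 = 1.78333% = 0.0178333.
While 4% of the post-interest balance exceeds $35.00, each month B ← (B·(1+r))·(1 − 0.04), i.e. B shrinks by the factor (1+r)·0.96 = 0.97712.
This holds for months 1–91. Entering month 92 the balance is $851.84; 4% of the post-interest balance is now below $35.00, so the flat $35.00 minimum applies from here.
From month 92 a fixed $35.00 at rate r clears $851.84 in 33 more payments. Total: 91 + 33 = 124 months.

124 months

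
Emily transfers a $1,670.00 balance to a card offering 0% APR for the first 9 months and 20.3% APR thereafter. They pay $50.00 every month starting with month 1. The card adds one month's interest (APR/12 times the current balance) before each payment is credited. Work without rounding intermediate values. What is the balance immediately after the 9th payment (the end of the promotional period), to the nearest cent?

$1,220.00

Promo months 1–9 at r₀ = 0%/12 = 0; months 10+ at r₁ = 20.3%/12 = 0.0169167.
After month 9 (no interest yet): B = $1,670.00 − 9·$50.00 = $1,220.00.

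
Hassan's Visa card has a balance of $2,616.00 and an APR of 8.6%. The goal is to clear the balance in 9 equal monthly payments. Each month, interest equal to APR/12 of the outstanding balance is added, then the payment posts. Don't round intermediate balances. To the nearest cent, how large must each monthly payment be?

Monthly rate r = 8.6%/12 = 0.716667% = 0.00716667.
Level-payment amortization: P = B₀·r / (1 − (1+r)^(−n)) = 2616.00·0.00716667 / (1 − 1.00717^(−9)).
Denominator 1 − (1+r)^(−9) = 0.0622482027.
P = 18.748 / 0.0622482027 ≈ 301.18.

$301.18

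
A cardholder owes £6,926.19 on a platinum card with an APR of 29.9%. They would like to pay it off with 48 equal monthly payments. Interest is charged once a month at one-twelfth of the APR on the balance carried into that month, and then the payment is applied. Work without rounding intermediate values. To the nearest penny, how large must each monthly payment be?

£248.98

Monthly rate r = 29.9%/12 = 2.49167% = 0.0249167.
Level-payment amortization: P = B₀·r / (1 − (1+r)^(−n)) = 6926.19·0.0249167 / (1 − 1.02492^(−48)).
Denominator 1 − (1+r)^(−48) = 0.6931336.
P = 172.578 / 0.6931336 ≈ 248.98.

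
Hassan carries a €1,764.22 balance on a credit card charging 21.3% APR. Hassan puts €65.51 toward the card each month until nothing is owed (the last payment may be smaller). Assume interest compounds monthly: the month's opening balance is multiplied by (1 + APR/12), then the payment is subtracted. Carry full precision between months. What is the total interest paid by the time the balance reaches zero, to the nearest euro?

€656

Monthly rate r = 21.3%/12 = 1.775% = 0.01775.
Payoff takes n = ⌈−ln(1 − rB₀/P)/ln(1+r)⌉ = ⌈36.951⌉ = 37 payments; the last is €62.30.
Total paid = 36·€65.51 + €62.30 = €2,420.66.
Total interest = total paid − principal = €2,420.66 − €1,764.22 = €656.44.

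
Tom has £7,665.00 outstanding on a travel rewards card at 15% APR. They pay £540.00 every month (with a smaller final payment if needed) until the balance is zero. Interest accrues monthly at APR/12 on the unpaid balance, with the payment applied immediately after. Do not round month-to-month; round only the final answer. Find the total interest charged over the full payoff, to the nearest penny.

£826.22

Monthly rate r = 15%/12 = 1.25% = 0.0125.
Payoff takes n = ⌈−ln(1 − rB₀/P)/ln(1+r)⌉ = ⌈15.723⌉ = 16 payments; the last is £391.22.
Total paid = 15·£540.00 + £391.22 = £8,491.22.
Total interest = total paid − principal = £8,491.22 − £7,665.00 = £826.22.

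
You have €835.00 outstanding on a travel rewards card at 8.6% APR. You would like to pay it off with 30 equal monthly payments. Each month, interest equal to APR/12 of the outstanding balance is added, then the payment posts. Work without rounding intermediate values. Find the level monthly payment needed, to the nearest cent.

€31.03

Monthly rate r = 8.6%/12 = 0.716667% = 0.00716667.
Level-payment amortization: P = B₀·r / (1 − (1+r)^(−n)) = 835.00·0.00716667 / (1 − 1.00717^(−30)).
Denominator 1 − (1+r)^(−30) = 0.192839903.
P = 5.98417 / 0.192839903 ≈ 31.03.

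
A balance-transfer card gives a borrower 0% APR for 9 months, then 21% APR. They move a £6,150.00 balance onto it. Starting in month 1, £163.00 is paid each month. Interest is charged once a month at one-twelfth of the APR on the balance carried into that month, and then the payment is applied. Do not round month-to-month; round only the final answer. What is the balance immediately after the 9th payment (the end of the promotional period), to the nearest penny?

£4,683.00

Promo months 1–9 at r₀ = 0%/12 = 0; months 10+ at r₁ = 21%/12 = 0.0175.
After month 9 (no interest yet): B = £6,150.00 − 9·£163.00 = £4,683.00.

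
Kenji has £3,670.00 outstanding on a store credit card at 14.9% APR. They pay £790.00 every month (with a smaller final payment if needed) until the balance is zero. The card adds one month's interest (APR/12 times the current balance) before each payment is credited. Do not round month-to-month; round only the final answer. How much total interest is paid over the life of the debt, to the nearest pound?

£134

Monthly rate r = 14.9%/12 = 1.24167% = 0.0124167.
Payoff takes n = ⌈−ln(1 − rB₀/P)/ln(1+r)⌉ = ⌈4.815⌉ = 5 payments; the last is £644.26.
Total paid = 4·£790.00 + £644.26 = £3,804.26.
Total interest = total paid − principal = £3,804.26 − £3,670.00 = £134.26.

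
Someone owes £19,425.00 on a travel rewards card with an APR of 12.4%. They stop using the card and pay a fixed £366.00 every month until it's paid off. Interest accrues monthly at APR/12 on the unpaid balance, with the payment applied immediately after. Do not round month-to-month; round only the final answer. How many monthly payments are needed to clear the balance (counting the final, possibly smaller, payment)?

Monthly rate r = 12.4%/12 = 1.03333% = 0.0103333.
Recurrence: B ← B·(1+r) − £366.00.
Month 1: interest £200.72; balance after payment £19,259.72.
Month 2: interest £199.02; balance after payment £19,092.74.
Closed form: n = −ln(1 − rB₀/P)/ln(1+r) = −ln(0.45157)/ln(1.01033) ≈ 77.334, so the balance reaches zero during payment 78.

78 payments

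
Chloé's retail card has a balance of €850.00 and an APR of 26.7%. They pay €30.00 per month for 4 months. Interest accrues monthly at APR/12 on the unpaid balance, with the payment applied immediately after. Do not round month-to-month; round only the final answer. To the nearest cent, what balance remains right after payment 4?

Monthly rate r = 26.7%/12 = 2.225% = 0.02225.
Each month: B ← B·(1+r) − €30.00.
Month 1: interest €18.91; balance after payment €838.91.
Month 2: interest €18.67; balance after payment €827.58.
Month 3: interest €18.41; balance after payment €815.99.
Month 4: interest €18.16; balance after payment €804.15.

€804.15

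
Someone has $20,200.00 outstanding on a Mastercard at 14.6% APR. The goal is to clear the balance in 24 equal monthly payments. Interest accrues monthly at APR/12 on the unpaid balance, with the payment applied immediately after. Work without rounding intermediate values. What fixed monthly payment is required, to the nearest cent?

$975.60

Monthly rate r = 14.6%/12 = 1.21667% = 0.0121667.
Level-payment amortization: P = B₀·r / (1 − (1+r)^(−n)) = 20200.00·0.0121667 / (1 − 1.01217^(−24)).
Denominator 1 − (1+r)^(−24) = 0.251914456.
P = 245.767 / 0.251914456 ≈ 975.60.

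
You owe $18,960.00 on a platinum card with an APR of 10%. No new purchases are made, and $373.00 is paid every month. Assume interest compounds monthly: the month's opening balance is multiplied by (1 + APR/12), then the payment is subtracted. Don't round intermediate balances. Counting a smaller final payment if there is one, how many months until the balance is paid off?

Monthly rate r = 10%/12 = 0.833333% = 0.00833333.
Recurrence: B ← B·(1+r) − $373.00.
Month 1: interest $158.00; balance after payment $18,745.00.
Month 2: interest $156.21; balance after payment $18,528.21.
Closed form: n = −ln(1 − rB₀/P)/ln(1+r) = −ln(0.57641)/ln(1.00833) ≈ 66.388, so the balance reaches zero during payment 67.

67 months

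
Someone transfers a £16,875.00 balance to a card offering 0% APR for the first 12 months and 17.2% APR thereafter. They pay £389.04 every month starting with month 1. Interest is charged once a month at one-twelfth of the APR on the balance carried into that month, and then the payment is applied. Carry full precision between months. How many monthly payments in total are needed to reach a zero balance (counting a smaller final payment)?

Promo months 1–12 at r₀ = 0%/12 = 0; months 13+ at r₁ = 17.2%/12 = 0.0143333.
After month 12 (no interest yet): B = £16,875.00 − 12·£389.04 = £12,206.52.
Then at r₁ with £389.04/mo: n₂ = −ln(1 − r₁·B/P)/ln(1+r₁) ≈ 41.97 → 42 more payments.

54 months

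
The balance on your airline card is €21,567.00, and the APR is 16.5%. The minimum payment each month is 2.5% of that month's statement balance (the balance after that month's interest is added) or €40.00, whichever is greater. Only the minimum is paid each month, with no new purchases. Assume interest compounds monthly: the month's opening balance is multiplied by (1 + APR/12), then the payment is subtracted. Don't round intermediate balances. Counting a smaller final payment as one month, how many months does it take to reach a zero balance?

Monthly rate r = 16.5%/12 = 1.375% = 0.01375.
While 2.5% of the post-interest balance exceeds €40.00, each month B ← (B·(1+r))·(1 − 0.025), i.e. B shrinks by the factor (1+r)·0.975 = 0.98841.
This holds for months 1–225. Entering month 226 the balance is €1,564.13; 2.5% of the post-interest balance is now below €40.00, so the flat €40.00 minimum applies from here.
From month 226 a fixed €40.00 at rate r clears €1,564.13 in 57 more payments. Total: 225 + 57 = 282 months.

282 months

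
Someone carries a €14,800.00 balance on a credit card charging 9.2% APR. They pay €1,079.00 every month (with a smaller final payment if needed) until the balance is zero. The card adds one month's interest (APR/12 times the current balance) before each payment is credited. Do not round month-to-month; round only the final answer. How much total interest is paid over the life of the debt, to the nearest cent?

Monthly rate r = 9.2%/12 = 0.766667% = 0.00766667.
Payoff takes n = ⌈−ln(1 − rB₀/P)/ln(1+r)⌉ = ⌈14.548⌉ = 15 payments; the last is €592.32.
Total paid = 14·€1,079.00 + €592.32 = €15,698.32.
Total interest = total paid − principal = €15,698.32 − €14,800.00 = €898.32.

€898.32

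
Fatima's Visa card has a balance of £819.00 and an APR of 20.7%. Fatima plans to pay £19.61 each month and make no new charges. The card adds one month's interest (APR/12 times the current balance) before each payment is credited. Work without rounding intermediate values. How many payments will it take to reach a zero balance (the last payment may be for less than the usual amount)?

Monthly rate r = 20.7%/12 = 1.725% = 0.01725.
Recurrence: B ← B·(1+r) − £19.61.
Month 1: interest £14.13; balance after payment £813.52.
Month 2: interest £14.03; balance after payment £807.94.
Closed form: n = −ln(1 − rB₀/P)/ln(1+r) = −ln(0.27956)/ln(1.01725) ≈ 74.521, so the balance reaches zero during payment 75.

75 months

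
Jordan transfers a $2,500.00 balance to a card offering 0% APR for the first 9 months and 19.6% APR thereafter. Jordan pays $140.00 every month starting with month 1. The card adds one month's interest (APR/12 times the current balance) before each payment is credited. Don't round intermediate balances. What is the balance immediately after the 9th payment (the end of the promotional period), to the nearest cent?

Promo months 1–9 at r₀ = 0%/12 = 0; months 10+ at r₁ = 19.6%/12 = 0.0163333.
After month 9 (no interest yet): B = $2,500.00 − 9·$140.00 = $1,240.00.

$1,240.00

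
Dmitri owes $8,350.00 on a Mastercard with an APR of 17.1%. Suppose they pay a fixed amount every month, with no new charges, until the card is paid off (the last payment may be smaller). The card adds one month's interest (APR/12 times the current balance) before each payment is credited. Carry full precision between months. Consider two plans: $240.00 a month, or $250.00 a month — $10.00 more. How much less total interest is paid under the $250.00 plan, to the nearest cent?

$197.67

Monthly rate r = 17.1%/12 = 1.425% = 0.01425.
At $240.00/mo: n = ⌈−ln(1 − rB₀/P)/ln(1+r)⌉ = 49 payments (last $94.93); total interest = total paid − $8,350.00 = $3,264.93.
At $250.00/mo: 46 payments (last $167.26); total interest $3,067.26.
Interest saved = $3,264.93 − $3,067.26 = $197.67.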